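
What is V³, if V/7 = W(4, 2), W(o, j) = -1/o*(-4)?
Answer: 343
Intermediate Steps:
W(o, j) = 4/o
V = 7 (V = 7*(4/4) = 7*(4*(¼)) = 7*1 = 7)
V³ = 7³ = 343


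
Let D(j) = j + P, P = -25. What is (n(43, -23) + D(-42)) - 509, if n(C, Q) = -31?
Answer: -607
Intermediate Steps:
D(j) = -25 + j (D(j) = j - 25 = -25 + j)
(n(43, -23) + D(-42)) - 509 = (-31 + (-25 - 42)) - 509 = (-31 - 67) - 509 = -98 - 509 = -607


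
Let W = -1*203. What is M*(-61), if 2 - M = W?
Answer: -12505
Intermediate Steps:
W = -203
M = 205 (M = 2 - 1*(-203) = 2 + 203 = 205)
M*(-61) = 205*(-61) = -12505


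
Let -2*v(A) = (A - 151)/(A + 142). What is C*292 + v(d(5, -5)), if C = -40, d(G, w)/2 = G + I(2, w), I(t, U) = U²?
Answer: -4718629/404 ≈ -11680.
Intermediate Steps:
d(G, w) = 2*G + 2*w² (d(G, w) = 2*(G + w²) = 2*G + 2*w²)
v(A) = -(-151 + A)/(2*(142 + A)) (v(A) = -(A - 151)/(2*(A + 142)) = -(-151 + A)/(2*(142 + A)))
C*292 + v(d(5, -5)) = -40*292 + (151 - (2*5 + 2*(-5)²))/(2*(142 + (2*5 + 2*(-5)²))) = -11680 + (151 - (10 + 2*25))/(2*(142 + (10 + 2*25))) = -11680 + (151 - (10 + 50))/(2*(142 + (10 + 50))) = -11680 + (151 - 1*60)/(2*(142 + 60)) = -11680 + (½)*(151 - 60)/202 = -11680 + (½)*(1/202)*91 = -11680 + 91/404 = -4718629/404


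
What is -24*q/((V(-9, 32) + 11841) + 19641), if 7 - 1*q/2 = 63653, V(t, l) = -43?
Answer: 3055008/31439 ≈ 97.173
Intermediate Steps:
q = -127292 (q = 14 - 2*63653 = 14 - 127306 = -127292)
-24*q/((V(-9, 32) + 11841) + 19641) = -(-3055008)/((-43 + 11841) + 19641) = -(-3055008)/(11798 + 19641) = -(-3055008)/31439 = -24*(-127292/31439) = 3055008/31439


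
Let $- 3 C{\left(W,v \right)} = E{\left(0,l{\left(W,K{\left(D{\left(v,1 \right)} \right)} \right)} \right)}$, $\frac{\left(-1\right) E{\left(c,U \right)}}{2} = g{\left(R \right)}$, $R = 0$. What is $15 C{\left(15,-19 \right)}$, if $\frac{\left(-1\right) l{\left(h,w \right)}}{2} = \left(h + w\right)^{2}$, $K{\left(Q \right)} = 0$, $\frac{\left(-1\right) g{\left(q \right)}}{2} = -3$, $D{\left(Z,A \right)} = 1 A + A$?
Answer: $60$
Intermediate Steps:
$D{\left(Z,A \right)} = 2 A$ ($D{\left(Z,A \right)} = A + A = 2 A$)
$g{\left(q \right)} = 6$ ($g{\left(q \right)} = \left(-2\right) \left(-3\right) = 6$)
$l{\left(h,w \right)} = - 2 \left(h + w\right)^{2}$
$E{\left(c,U \right)} = -12$ ($E{\left(c,U \right)} = \left(-2\right) 6 = -12$)
$C{\left(W,v \right)} = 4$ ($C{\left(W,v \right)} = \left(- \frac{1}{3}\right) \left(-12\right) = 4$)
$15 C{\left(15,-19 \right)} = 15 \cdot 4 = 60$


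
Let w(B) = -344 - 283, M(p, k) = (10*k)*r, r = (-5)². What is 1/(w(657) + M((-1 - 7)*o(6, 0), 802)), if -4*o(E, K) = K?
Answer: 1/199873 ≈ 5.0032e-6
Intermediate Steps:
o(E, K) = -K/4
r = 25
M(p, k) = 250*k (M(p, k) = (10*k)*25 = 250*k)
w(B) = -627
1/(w(657) + M((-1 - 7)*o(6, 0), 802)) = 1/(-627 + 250*802) = 1/(-627 + 200500) = 1/199873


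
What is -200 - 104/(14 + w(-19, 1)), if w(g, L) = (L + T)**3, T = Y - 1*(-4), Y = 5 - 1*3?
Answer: -71504/357 ≈ -200.29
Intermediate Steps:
Y = 2 (Y = 5 - 3 = 2)
T = 6 (T = 2 - 1*(-4) = 2 + 4 = 6)
w(g, L) = (6 + L)**3 (w(g, L) = (L + 6)**3 = (6 + L)**3)
-200 - 104/(14 + w(-19, 1)) = -200 - 104/(14 + (6 + 1)**3) = -200 - 104/(14 + 7**3) = -200 - 104/(14 + 343) = -200 - 104/357 = -71504/357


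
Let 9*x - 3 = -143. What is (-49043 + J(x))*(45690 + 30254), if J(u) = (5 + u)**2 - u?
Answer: -300905164912/81 ≈ -3.7149e+9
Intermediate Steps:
x = -140/9 (x = 1/3 + (1/9)*(-143) = 1/3 - 143/9 = -140/9 ≈ -15.556)
(-49043 + J(x))*(45690 + 30254) = (-49043 + ((5 - 140/9)**2 - 1*(-140/9)))*(45690 + 30254) = (-49043 + ((-95/9)**2 + 140/9))*75944 = (-49043 + (9025/81 + 140/9))*75944 = (-49043 + 10285/81)*75944 = -3962198/81*75944 = -300905164912/81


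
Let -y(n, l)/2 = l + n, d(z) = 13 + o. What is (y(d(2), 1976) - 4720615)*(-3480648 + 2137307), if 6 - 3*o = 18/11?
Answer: 69814177324255/11 ≈ 6.3467e+12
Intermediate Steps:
o = 16/11 (o = 2 - 6/11 = 16/11 ≈ 1.4545)
d(z) = 159/11 (d(z) = 13 + 16/11 = 159/11)
y(n, l) = -2*l - 2*n (y(n, l) = -2*(l + n) = -2*l - 2*n)
(y(d(2), 1976) - 4720615)*(-3480648 + 2137307) = ((-2*1976 - 2*159/11) - 4720615)*(-3480648 + 2137307) = ((-3952 - 318/11) - 4720615)*(-1343341) = (-43790/11 - 4720615)*(-1343341) = -51970555/11*(-1343341) = 69814177324255/11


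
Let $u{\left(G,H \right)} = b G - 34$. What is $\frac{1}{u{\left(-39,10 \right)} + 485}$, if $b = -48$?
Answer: $\frac{1}{2323} \approx 0.00043048$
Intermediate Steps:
$u{\left(G,H \right)} = -34 - 48 G$ ($u{\left(G,H \right)} = - 48 G - 34 = -34 - 48 G$)
$\frac{1}{u{\left(-39,10 \right)} + 485} = \frac{1}{\left(-34 - -1872\right) + 485} = \frac{1}{\left(-34 + 1872\right) + 485} = \frac{1}{1838 + 485} = \frac{1}{2323}$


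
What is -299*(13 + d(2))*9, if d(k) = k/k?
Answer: -37674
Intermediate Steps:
d(k) = 1
-299*(13 + d(2))*9 = -299*(13 + 1)*9 = -4186*9 = -299*126 = -37674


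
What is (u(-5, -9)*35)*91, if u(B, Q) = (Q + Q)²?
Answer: 1031940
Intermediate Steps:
u(B, Q) = 4*Q² (u(B, Q) = (2*Q)² = 4*Q²)
(u(-5, -9)*35)*91 = ((4*(-9)²)*35)*91 = ((4*81)*35)*91 = (324*35)*91 = 11340*91 = 1031940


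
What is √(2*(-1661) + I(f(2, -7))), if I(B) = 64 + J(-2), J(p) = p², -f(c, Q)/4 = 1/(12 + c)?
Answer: I*√3254 ≈ 57.044*I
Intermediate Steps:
f(c, Q) = -4/(12 + c)
I(B) = 68 (I(B) = 64 + (-2)² = 64 + 4 = 68)
√(2*(-1661) + I(f(2, -7))) = √(2*(-1661) + 68) = √(-3322 + 68) = √(-3254) = I*√3254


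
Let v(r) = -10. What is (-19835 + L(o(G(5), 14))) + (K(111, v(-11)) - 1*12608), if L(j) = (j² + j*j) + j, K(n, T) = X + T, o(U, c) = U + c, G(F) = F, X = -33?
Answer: -31745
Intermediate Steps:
K(n, T) = -33 + T
L(j) = j + 2*j² (L(j) = (j² + j²) + j = 2*j² + j = j + 2*j²)
(-19835 + L(o(G(5), 14))) + (K(111, v(-11)) - 1*12608) = (-19835 + (5 + 14)*(1 + 2*(5 + 14))) + ((-33 - 10) - 1*12608) = (-19835 + 19*(1 + 2*19)) + (-43 - 12608) = (-19835 + 19*(1 + 38)) - 12651 = (-19835 + 19*39) - 12651 = (-19835 + 741) - 12651 = -19094 - 12651 = -31745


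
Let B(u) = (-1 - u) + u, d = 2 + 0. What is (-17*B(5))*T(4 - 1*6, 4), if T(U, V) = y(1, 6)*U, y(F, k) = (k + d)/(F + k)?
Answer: -272/7 ≈ -38.857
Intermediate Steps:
d = 2
y(F, k) = (2 + k)/(F + k) (y(F, k) = (k + 2)/(F + k) = (2 + k)/(F + k))
T(U, V) = 8*U/7 (T(U, V) = ((2 + 6)/(1 + 6))*U = (8/7)*U = ((1/7)*8)*U = 8*U/7)
B(u) = -1
(-17*B(5))*T(4 - 1*6, 4) = (-17*(-1))*(8*(4 - 1*6)/7) = 17*(8*(4 - 6)/7) = 17*((8/7)*(-2)) = 17*(-16/7) = -272/7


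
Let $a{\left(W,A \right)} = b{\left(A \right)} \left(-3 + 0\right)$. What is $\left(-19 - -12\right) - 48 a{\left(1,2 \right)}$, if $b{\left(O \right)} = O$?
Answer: $281$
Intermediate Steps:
$a{\left(W,A \right)} = - 3 A$ ($a{\left(W,A \right)} = A \left(-3 + 0\right) = A \left(-3\right) = - 3 A$)
$\left(-19 - -12\right) - 48 a{\left(1,2 \right)} = \left(-19 - -12\right) - 48 \left(\left(-3\right) 2\right) = \left(-19 + 12\right) - -288 = -7 + 288 = 281$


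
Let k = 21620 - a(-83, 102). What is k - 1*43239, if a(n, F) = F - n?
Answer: -21804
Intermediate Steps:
k = 21435 (k = 21620 - (102 - 1*(-83)) = 21620 - (102 + 83) = 21620 - 1*185 = 21620 - 185 = 21435)
k - 1*43239 = 21435 - 1*43239 = 21435 - 43239 = -21804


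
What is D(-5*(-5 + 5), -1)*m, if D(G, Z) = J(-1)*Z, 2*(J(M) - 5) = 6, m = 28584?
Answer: -228672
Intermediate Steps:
J(M) = 8 (J(M) = 5 + (½)*6 = 5 + 3 = 8)
D(G, Z) = 8*Z
D(-5*(-5 + 5), -1)*m = (8*(-1))*28584 = -8*28584 = -228672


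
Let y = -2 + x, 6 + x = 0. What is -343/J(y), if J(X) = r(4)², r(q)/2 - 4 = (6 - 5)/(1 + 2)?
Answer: -3087/676 ≈ -4.5666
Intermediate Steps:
x = -6 (x = -6 + 0 = -6)
r(q) = 26/3 (r(q) = 8 + 2*((6 - 5)/(1 + 2)) = 8 + 2*(1/3) = 8 + 2*(1*(⅓)) = 8 + 2*(⅓) = 8 + ⅔ = 26/3)
y = -8 (y = -2 - 6 = -8)
J(X) = 676/9 (J(X) = (26/3)² = 676/9)
-343/J(y) = -343/(676/9) = (9/676)*(-343) = -3087/676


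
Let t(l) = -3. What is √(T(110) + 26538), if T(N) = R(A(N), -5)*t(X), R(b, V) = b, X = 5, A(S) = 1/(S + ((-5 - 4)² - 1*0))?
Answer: 3*√107570245/191 ≈ 162.90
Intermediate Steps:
A(S) = 1/(81 + S) (A(S) = 1/(S + ((-9)² + 0)) = 1/(S + (81 + 0)) = 1/(S + 81) = 1/(81 + S))
T(N) = -3/(81 + N)
√(T(110) + 26538) = √(-3/(81 + 110) + 26538) = √(-3/191 + 26538) = √(5068755/191) = 3*√107570245/191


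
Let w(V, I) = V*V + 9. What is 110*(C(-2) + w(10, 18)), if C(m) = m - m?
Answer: 11990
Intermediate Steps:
C(m) = 0
w(V, I) = 9 + V² (w(V, I) = V² + 9 = 9 + V²)
110*(C(-2) + w(10, 18)) = 110*(0 + (9 + 10²)) = 110*(0 + (9 + 100)) = 110*(0 + 109) = 110*109 = 11990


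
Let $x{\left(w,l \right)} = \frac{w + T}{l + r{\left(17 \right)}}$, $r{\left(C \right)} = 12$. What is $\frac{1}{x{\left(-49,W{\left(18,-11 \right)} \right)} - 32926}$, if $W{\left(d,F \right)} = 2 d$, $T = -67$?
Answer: $- \frac{12}{395141} \approx -3.0369 \cdot 10^{-5}$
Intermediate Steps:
$x{\left(w,l \right)} = \frac{-67 + w}{12 + l}$ ($x{\left(w,l \right)} = \frac{w - 67}{l + 12} = \frac{-67 + w}{12 + l}$)
$\frac{1}{x{\left(-49,W{\left(18,-11 \right)} \right)} - 32926} = \frac{1}{\frac{-67 - 49}{12 + 2 \cdot 18} - 32926} = \frac{1}{\frac{1}{12 + 36} \left(-116\right) - 32926} = \frac{1}{\frac{1}{48} \left(-116\right) - 32926} = \frac{1}{- \frac{29}{12} - 32926} = \frac{1}{- \frac{395141}{12}} = - \frac{12}{395141}$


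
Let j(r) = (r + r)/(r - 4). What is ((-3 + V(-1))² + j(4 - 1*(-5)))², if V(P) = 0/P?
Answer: 3969/25 ≈ 158.76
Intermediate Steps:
V(P) = 0
j(r) = 2*r/(-4 + r) (j(r) = (2*r)/(-4 + r) = 2*r/(-4 + r))
((-3 + V(-1))² + j(4 - 1*(-5)))² = ((-3 + 0)² + 2*(4 - 1*(-5))/(-4 + (4 - 1*(-5))))² = ((-3)² + 2*(4 + 5)/(-4 + (4 + 5)))² = (9 + 2*9/(-4 + 9))² = (9 + 2*9/5)² = (9 + 2*9*(⅕))² = (9 + 18/5)² = (63/5)² = 3969/25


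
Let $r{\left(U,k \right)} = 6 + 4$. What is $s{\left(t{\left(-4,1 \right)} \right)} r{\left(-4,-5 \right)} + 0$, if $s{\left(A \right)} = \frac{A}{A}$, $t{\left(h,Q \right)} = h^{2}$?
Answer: $10$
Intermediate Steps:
$s{\left(A \right)} = 1$
$r{\left(U,k \right)} = 10$
$s{\left(t{\left(-4,1 \right)} \right)} r{\left(-4,-5 \right)} + 0 = 1 \cdot 10 + 0 = 10 + 0 = 10$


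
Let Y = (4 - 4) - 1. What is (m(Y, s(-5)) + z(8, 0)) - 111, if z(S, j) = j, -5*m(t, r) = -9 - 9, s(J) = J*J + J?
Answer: -537/5 ≈ -107.40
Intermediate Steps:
s(J) = J + J² (s(J) = J² + J = J + J²)
Y = -1 (Y = 0 - 1 = -1)
m(t, r) = 18/5 (m(t, r) = -(-9 - 9)/5 = -⅕*(-18) = 18/5)
(m(Y, s(-5)) + z(8, 0)) - 111 = (18/5 + 0) - 111 = 18/5 - 111 = -537/5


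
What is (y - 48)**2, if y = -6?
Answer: 2916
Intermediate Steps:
(y - 48)**2 = (-6 - 48)**2 = (-54)**2 = 2916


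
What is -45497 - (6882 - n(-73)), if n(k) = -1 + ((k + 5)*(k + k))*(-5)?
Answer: -102020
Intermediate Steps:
n(k) = -1 - 10*k*(5 + k) (n(k) = -1 + ((5 + k)*(2*k))*(-5) = -1 + (2*k*(5 + k))*(-5) = -1 - 10*k*(5 + k))
-45497 - (6882 - n(-73)) = -45497 - (6882 - (-1 - 50*(-73) - 10*(-73)**2)) = -45497 - (6882 - (-1 + 3650 - 10*5329)) = -45497 - (6882 - (-1 + 3650 - 53290)) = -45497 - (6882 - 1*(-49641)) = -45497 - (6882 + 49641) = -45497 - 1*56523 = -45497 - 56523 = -102020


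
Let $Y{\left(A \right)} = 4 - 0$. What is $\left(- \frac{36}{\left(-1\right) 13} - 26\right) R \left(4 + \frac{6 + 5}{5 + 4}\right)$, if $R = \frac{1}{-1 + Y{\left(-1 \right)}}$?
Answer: $- \frac{14194}{351} \approx -40.439$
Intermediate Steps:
$Y{\left(A \right)} = 4$ ($Y{\left(A \right)} = 4 + 0 = 4$)
$R = \frac{1}{3}$ ($R = \frac{1}{-1 + 4} = \frac{1}{3} \approx 0.33333$)
$\left(- \frac{36}{\left(-1\right) 13} - 26\right) R \left(4 + \frac{6 + 5}{5 + 4}\right) = \left(- \frac{36}{\left(-1\right) 13} - 26\right) \frac{4 + \frac{6 + 5}{5 + 4}}{3} = \left(- \frac{36}{-13} - 26\right) \frac{4 + \frac{11}{9}}{3} = \left(\left(-36\right) \left(- \frac{1}{13}\right) - 26\right) \frac{4 + 11 \cdot \frac{1}{9}}{3} = \left(\frac{36}{13} - 26\right) \frac{4 + \frac{11}{9}}{3} = - \frac{302 \cdot \frac{1}{3} \cdot \frac{47}{9}}{13} = \left(- \frac{302}{13}\right) \frac{47}{27} = - \frac{14194}{351}$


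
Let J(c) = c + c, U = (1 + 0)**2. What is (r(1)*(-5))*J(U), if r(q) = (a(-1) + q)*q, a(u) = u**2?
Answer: -20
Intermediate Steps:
r(q) = q*(1 + q) (r(q) = ((-1)**2 + q)*q = (1 + q)*q = q*(1 + q))
U = 1 (U = 1**2 = 1)
J(c) = 2*c
(r(1)*(-5))*J(U) = ((1*(1 + 1))*(-5))*(2*1) = ((1*2)*(-5))*2 = (2*(-5))*2 = -10*2 = -20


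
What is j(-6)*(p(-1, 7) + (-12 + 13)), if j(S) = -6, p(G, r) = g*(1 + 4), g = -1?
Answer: 24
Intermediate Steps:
p(G, r) = -5 (p(G, r) = -(1 + 4) = -1*5 = -5)
j(-6)*(p(-1, 7) + (-12 + 13)) = -6*(-5 + (-12 + 13)) = -6*(-5 + 1) = -6*(-4) = 24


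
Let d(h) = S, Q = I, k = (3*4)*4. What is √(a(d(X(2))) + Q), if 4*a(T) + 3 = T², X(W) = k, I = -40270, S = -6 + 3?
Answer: I*√161074/2 ≈ 200.67*I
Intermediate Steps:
S = -3
k = 48 (k = 12*4 = 48)
X(W) = 48
Q = -40270
d(h) = -3
a(T) = -¾ + T²/4
√(a(d(X(2))) + Q) = √((-¾ + (¼)*(-3)²) - 40270) = √((-¾ + (¼)*9) - 40270) = √((-¾ + 9/4) - 40270) = √(3/2 - 40270) = √(-80537/2) = I*√161074/2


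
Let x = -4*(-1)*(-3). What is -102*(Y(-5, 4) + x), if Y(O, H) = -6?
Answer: 1836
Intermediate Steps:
x = -12 (x = 4*(-3) = -12)
-102*(Y(-5, 4) + x) = -102*(-6 - 12) = -102*(-18) = 1836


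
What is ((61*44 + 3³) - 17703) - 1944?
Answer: -16936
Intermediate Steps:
((61*44 + 3³) - 17703) - 1944 = ((2684 + 27) - 17703) - 1944 = (2711 - 17703) - 1944 = -14992 - 1944 = -16936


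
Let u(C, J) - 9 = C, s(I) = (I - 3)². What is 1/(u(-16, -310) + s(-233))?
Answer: 1/55689 ≈ 1.7957e-5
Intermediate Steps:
s(I) = (-3 + I)²
u(C, J) = 9 + C
1/(u(-16, -310) + s(-233)) = 1/((9 - 16) + (-3 - 233)²) = 1/(-7 + (-236)²) = 1/(-7 + 55696) = 1/55689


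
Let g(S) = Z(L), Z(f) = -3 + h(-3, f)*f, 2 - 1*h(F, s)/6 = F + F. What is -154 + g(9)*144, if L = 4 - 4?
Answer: -586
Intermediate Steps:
h(F, s) = 12 - 12*F (h(F, s) = 12 - 6*(F + F) = 12 - 12*F)
L = 0
Z(f) = -3 + 48*f (Z(f) = -3 + (12 - 12*(-3))*f = -3 + (12 + 36)*f = -3 + 48*f)
g(S) = -3 (g(S) = -3 + 48*0 = -3 + 0 = -3)
-154 + g(9)*144 = -154 - 3*144 = -154 - 432 = -586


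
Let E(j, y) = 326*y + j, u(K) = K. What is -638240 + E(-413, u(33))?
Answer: -627895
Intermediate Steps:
E(j, y) = j + 326*y
-638240 + E(-413, u(33)) = -638240 + (-413 + 326*33) = -638240 + (-413 + 10758) = -638240 + 10345 = -627895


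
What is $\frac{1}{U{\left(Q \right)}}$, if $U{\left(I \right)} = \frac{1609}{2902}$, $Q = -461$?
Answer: $\frac{2902}{1609} \approx 1.8036$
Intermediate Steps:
$U{\left(I \right)} = \frac{1609}{2902}$ ($U{\left(I \right)} = 1609 \cdot \frac{1}{2902} = \frac{1609}{2902}$)
$\frac{1}{U{\left(Q \right)}} = \frac{1}{\frac{1609}{2902}} = \frac{2902}{1609}$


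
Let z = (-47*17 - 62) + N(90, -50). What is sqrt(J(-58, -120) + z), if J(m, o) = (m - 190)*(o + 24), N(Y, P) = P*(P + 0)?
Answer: sqrt(25447) ≈ 159.52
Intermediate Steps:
N(Y, P) = P**2 (N(Y, P) = P*P = P**2)
J(m, o) = (-190 + m)*(24 + o)
z = 1639 (z = (-47*17 - 62) + (-50)**2 = (-799 - 62) + 2500 = -861 + 2500 = 1639)
sqrt(J(-58, -120) + z) = sqrt((-4560 - 190*(-120) + 24*(-58) - 58*(-120)) + 1639) = sqrt((-4560 + 22800 - 1392 + 6960) + 1639) = sqrt(23808 + 1639) = sqrt(25447)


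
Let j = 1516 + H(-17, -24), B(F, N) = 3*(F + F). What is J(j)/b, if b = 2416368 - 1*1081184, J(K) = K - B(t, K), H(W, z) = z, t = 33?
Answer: 647/667592 ≈ 0.00096915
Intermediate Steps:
B(F, N) = 6*F (B(F, N) = 3*(2*F) = 6*F)
j = 1492 (j = 1516 - 24 = 1492)
J(K) = -198 + K (J(K) = K - 6*33 = K - 1*198 = K - 198 = -198 + K)
b = 1335184 (b = 2416368 - 1081184 = 1335184)
J(j)/b = (-198 + 1492)/1335184 = 1294*(1/1335184) = 647/667592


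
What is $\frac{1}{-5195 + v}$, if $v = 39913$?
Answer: $\frac{1}{34718} \approx 2.8804 \cdot 10^{-5}$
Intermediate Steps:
$\frac{1}{-5195 + v} = \frac{1}{-5195 + 39913} = \frac{1}{34718}$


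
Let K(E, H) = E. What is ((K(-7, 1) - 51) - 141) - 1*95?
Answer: -294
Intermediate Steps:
((K(-7, 1) - 51) - 141) - 1*95 = ((-7 - 51) - 141) - 1*95 = (-58 - 141) - 95 = -199 - 95 = -294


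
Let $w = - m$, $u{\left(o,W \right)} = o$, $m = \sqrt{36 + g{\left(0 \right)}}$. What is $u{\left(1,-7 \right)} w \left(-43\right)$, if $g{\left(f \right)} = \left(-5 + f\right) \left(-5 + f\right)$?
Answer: $43 \sqrt{61} \approx 335.84$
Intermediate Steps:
$g{\left(f \right)} = \left(-5 + f\right)^{2}$
$m = \sqrt{61}$ ($m = \sqrt{36 + \left(-5 + 0\right)^{2}} = \sqrt{36 + \left(-5\right)^{2}} = \sqrt{36 + 25} = \sqrt{61} \approx 7.8102$)
$w = - \sqrt{61} \approx -7.8102$
$u{\left(1,-7 \right)} w \left(-43\right) = 1 \left(- \sqrt{61}\right) \left(-43\right) = - \sqrt{61} \left(-43\right) = 43 \sqrt{61}$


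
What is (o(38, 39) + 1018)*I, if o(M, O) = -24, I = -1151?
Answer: -1144094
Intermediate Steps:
(o(38, 39) + 1018)*I = (-24 + 1018)*(-1151) = 994*(-1151) = -1144094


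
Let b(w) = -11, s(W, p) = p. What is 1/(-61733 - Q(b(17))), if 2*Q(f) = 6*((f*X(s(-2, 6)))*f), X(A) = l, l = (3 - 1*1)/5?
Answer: -5/309391 ≈ -1.6161e-5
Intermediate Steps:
l = ⅖ (l = (3 - 1)*(⅕) = 2*(⅕) = ⅖ ≈ 0.40000)
X(A) = ⅖
Q(f) = 6*f²/5 (Q(f) = (6*((f*(⅖))*f))/2 = (6*((2*f/5)*f))/2 = (6*(2*f²/5))/2 = (12*f²/5)/2 = 6*f²/5)
1/(-61733 - Q(b(17))) = 1/(-61733 - 6*(-11)²/5) = 1/(-61733 - 6*121/5) = 1/(-61733 - 1*726/5) = 1/(-61733 - 726/5) = 1/(-309391/5) = -5/309391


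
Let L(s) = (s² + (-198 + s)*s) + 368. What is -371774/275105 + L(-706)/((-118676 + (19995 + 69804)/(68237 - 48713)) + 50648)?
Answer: -2200298959203754/121787963135555 ≈ -18.067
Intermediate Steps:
L(s) = 368 + s² + s*(-198 + s) (L(s) = (s² + s*(-198 + s)) + 368 = 368 + s² + s*(-198 + s))
-371774/275105 + L(-706)/((-118676 + (19995 + 69804)/(68237 - 48713)) + 50648) = -371774/275105 + (368 - 198*(-706) + 2*(-706)²)/((-118676 + (19995 + 69804)/(68237 - 48713)) + 50648) = -371774*1/275105 + (368 + 139788 + 2*498436)/((-118676 + 89799/19524) + 50648) = -371774/275105 + (368 + 139788 + 996872)/((-118676 + 89799*(1/19524)) + 50648) = -371774/275105 + 1137028/((-118676 + 29933/6508) + 50648) = -371774/275105 + 1137028/(-772313475/6508 + 50648) = -371774/275105 + 1137028/(-442696291/6508) = -371774/275105 + 1137028*(-6508/442696291) = -371774/275105 - 7399778224/442696291 = -2200298959203754/121787963135555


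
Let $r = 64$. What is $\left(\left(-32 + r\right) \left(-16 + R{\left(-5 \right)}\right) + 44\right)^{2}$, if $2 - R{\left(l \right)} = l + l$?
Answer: $7056$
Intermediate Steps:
$R{\left(l \right)} = 2 - 2 l$ ($R{\left(l \right)} = 2 - \left(l + l\right) = 2 - 2 l$)
$\left(\left(-32 + r\right) \left(-16 + R{\left(-5 \right)}\right) + 44\right)^{2} = \left(\left(-32 + 64\right) \left(-16 + \left(2 - -10\right)\right) + 44\right)^{2} = \left(32 \left(-16 + \left(2 + 10\right)\right) + 44\right)^{2} = \left(32 \left(-16 + 12\right) + 44\right)^{2} = \left(32 \left(-4\right) + 44\right)^{2} = \left(-128 + 44\right)^{2} = \left(-84\right)^{2} = 7056$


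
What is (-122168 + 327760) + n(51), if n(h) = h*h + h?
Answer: 208244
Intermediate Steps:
n(h) = h + h² (n(h) = h² + h = h + h²)
(-122168 + 327760) + n(51) = (-122168 + 327760) + 51*(1 + 51) = 205592 + 51*52 = 205592 + 2652 = 208244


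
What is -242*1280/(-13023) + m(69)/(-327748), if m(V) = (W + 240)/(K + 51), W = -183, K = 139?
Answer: 1015232165731/42682622040 ≈ 23.786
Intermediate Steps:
m(V) = 3/10 (m(V) = (-183 + 240)/(139 + 51) = 57/190 = 57*(1/190) = 3/10)
-242*1280/(-13023) + m(69)/(-327748) = -242*1280/(-13023) + (3/10)/(-327748) = -309760*(-1/13023) + (3/10)*(-1/327748) = 309760/13023 - 3/3277480 = 1015232165731/42682622040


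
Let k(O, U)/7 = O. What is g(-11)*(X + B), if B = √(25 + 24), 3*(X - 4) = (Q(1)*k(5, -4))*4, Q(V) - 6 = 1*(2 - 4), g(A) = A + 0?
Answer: -6523/3 ≈ -2174.3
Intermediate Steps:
g(A) = A
Q(V) = 4 (Q(V) = 6 + 1*(2 - 4) = 6 + 1*(-2) = 6 - 2 = 4)
k(O, U) = 7*O
X = 572/3 (X = 4 + ((4*(7*5))*4)/3 = 4 + ((4*35)*4)/3 = 4 + (140*4)/3 = 4 + (⅓)*560 = 4 + 560/3 = 572/3 ≈ 190.67)
B = 7 (B = √49 = 7)
g(-11)*(X + B) = -11*(572/3 + 7) = -11*593/3 = -6523/3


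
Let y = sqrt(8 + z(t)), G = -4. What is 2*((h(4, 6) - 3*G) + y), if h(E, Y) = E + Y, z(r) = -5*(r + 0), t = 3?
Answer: 44 + 2*I*sqrt(7) ≈ 44.0 + 5.2915*I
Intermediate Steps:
z(r) = -5*r
y = I*sqrt(7) (y = sqrt(8 - 5*3) = sqrt(8 - 15) = sqrt(-7) = I*sqrt(7) ≈ 2.6458*I)
2*((h(4, 6) - 3*G) + y) = 2*(((4 + 6) - 3*(-4)) + I*sqrt(7)) = 2*((10 + 12) + I*sqrt(7)) = 2*(22 + I*sqrt(7)) = 44 + 2*I*sqrt(7)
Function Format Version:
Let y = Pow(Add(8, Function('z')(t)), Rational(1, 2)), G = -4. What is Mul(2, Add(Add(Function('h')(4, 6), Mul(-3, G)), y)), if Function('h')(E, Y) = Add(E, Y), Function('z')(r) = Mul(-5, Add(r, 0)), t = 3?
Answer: Add(44, Mul(2, I, Pow(7, Rational(1, 2)))) ≈ Add(44.000, Mul(5.2915, I))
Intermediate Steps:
Function('z')(r) = Mul(-5, r)
y = Mul(I, Pow(7, Rational(1, 2))) (y = Pow(Add(8, Mul(-5, 3)), Rational(1, 2)) = Pow(Add(8, -15), Rational(1, 2)) = Pow(-7, Rational(1, 2)) = Mul(I, Pow(7, Rational(1, 2))) ≈ Mul(2.6458, I))
Mul(2, Add(Add(Function('h')(4, 6), Mul(-3, G)), y)) = Mul(2, Add(Add(Add(4, 6), Mul(-3, -4)), Mul(I, Pow(7, Rational(1, 2))))) = Mul(2, Add(Add(10, 12), Mul(I, Pow(7, Rational(1, 2))))) = Mul(2, Add(22, Mul(I, Pow(7, Rational(1, 2))))) = Add(44, Mul(2, I, Pow(7, Rational(1, 2))))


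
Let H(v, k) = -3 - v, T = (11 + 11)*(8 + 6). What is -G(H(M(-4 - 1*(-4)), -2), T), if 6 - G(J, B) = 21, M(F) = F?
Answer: 15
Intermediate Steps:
T = 308 (T = 22*14 = 308)
G(J, B) = -15 (G(J, B) = 6 - 1*21 = 6 - 21 = -15)
-G(H(M(-4 - 1*(-4)), -2), T) = -1*(-15) = 15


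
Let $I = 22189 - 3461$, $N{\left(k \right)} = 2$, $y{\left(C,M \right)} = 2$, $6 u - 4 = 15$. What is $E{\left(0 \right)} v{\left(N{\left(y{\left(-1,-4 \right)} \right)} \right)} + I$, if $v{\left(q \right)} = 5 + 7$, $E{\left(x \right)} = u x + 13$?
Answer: $18884$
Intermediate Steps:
$u = \frac{19}{6}$ ($u = \frac{2}{3} + \frac{1}{6} \cdot 15 = \frac{2}{3} + \frac{5}{2} = \frac{19}{6} \approx 3.1667$)
$E{\left(x \right)} = 13 + \frac{19 x}{6}$ ($E{\left(x \right)} = \frac{19 x}{6} + 13 = 13 + \frac{19 x}{6}$)
$v{\left(q \right)} = 12$
$I = 18728$
$E{\left(0 \right)} v{\left(N{\left(y{\left(-1,-4 \right)} \right)} \right)} + I = \left(13 + \frac{19}{6} \cdot 0\right) 12 + 18728 = \left(13 + 0\right) 12 + 18728 = 13 \cdot 12 + 18728 = 156 + 18728 = 18884$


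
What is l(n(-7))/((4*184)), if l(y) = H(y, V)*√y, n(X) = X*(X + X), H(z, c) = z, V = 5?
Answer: 343*√2/368 ≈ 1.3181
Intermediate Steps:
n(X) = 2*X² (n(X) = X*(2*X) = 2*X²)
l(y) = y^(3/2) (l(y) = y*√y = y^(3/2))
l(n(-7))/((4*184)) = (2*(-7)²)^(3/2)/((4*184)) = (2*49)^(3/2)/736 = 98^(3/2)*(1/736) = (686*√2)*(1/736) = 343*√2/368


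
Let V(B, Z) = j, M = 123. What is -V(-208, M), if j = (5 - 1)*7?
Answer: -28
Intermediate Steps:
j = 28 (j = 4*7 = 28)
V(B, Z) = 28
-V(-208, M) = -1*28 = -28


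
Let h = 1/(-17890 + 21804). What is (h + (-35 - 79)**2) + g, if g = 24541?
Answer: 146919819/3914 ≈ 37537.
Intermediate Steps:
h = 1/3914 ≈ 0.00025549
(h + (-35 - 79)**2) + g = (1/3914 + (-35 - 79)**2) + 24541 = (1/3914 + (-114)**2) + 24541 = (1/3914 + 12996) + 24541 = 50866345/3914 + 24541 = 146919819/3914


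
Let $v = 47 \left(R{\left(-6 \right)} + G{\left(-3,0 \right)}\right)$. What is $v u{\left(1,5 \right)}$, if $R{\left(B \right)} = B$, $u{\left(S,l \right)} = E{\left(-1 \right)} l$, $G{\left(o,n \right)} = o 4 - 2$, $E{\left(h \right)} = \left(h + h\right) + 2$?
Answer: $0$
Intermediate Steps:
$E{\left(h \right)} = 2 + 2 h$ ($E{\left(h \right)} = 2 h + 2 = 2 + 2 h$)
$G{\left(o,n \right)} = -2 + 4 o$ ($G{\left(o,n \right)} = 4 o - 2 = -2 + 4 o$)
$u{\left(S,l \right)} = 0$ ($u{\left(S,l \right)} = \left(2 + 2 \left(-1\right)\right) l = \left(2 - 2\right) l = 0 l = 0$)
$v = -940$ ($v = 47 \left(-6 + \left(-2 + 4 \left(-3\right)\right)\right) = 47 \left(-6 - 14\right) = 47 \left(-20\right) = -940$)
$v u{\left(1,5 \right)} = \left(-940\right) 0 = 0$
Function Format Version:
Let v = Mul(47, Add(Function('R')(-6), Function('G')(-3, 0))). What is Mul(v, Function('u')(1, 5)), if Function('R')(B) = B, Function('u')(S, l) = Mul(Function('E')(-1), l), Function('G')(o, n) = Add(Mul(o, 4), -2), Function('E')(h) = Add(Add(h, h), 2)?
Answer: 0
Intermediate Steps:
Function('E')(h) = Add(2, Mul(2, h)) (Function('E')(h) = Add(Mul(2, h), 2) = Add(2, Mul(2, h)))
Function('G')(o, n) = Add(-2, Mul(4, o)) (Function('G')(o, n) = Add(Mul(4, o), -2) = Add(-2, Mul(4, o)))
Function('u')(S, l) = 0 (Function('u')(S, l) = Mul(Add(2, Mul(2, -1)), l) = Mul(Add(2, -2), l) = Mul(0, l) = 0)
v = -940 (v = Mul(47, Add(-6, Add(-2, Mul(4, -3)))) = Mul(47, Add(-6, Add(-2, -12))) = Mul(47, Add(-6, -14)) = Mul(47, -20) = -940)
Mul(v, Function('u')(1, 5)) = Mul(-940, 0) = 0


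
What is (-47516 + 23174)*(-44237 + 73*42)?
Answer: 1002184482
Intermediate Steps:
(-47516 + 23174)*(-44237 + 73*42) = -24342*(-44237 + 3066) = -24342*(-41171) = 1002184482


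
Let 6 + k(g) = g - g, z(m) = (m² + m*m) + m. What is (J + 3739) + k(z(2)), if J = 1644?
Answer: 5377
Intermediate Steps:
z(m) = m + 2*m² (z(m) = (m² + m²) + m = 2*m² + m = m + 2*m²)
k(g) = -6 (k(g) = -6 + (g - g) = -6 + 0 = -6)
(J + 3739) + k(z(2)) = (1644 + 3739) - 6 = 5383 - 6 = 5377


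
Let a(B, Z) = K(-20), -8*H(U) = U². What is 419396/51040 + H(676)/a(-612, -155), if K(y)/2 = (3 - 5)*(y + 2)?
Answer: -90165949/114840 ≈ -785.14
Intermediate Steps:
H(U) = -U²/8
K(y) = -8 - 4*y (K(y) = 2*((3 - 5)*(y + 2)) = 2*(-2*(2 + y)) = 2*(-4 - 2*y) = -8 - 4*y)
a(B, Z) = 72 (a(B, Z) = -8 - 4*(-20) = -8 + 80 = 72)
419396/51040 + H(676)/a(-612, -155) = 419396/51040 - ⅛*676²/72 = 419396*(1/51040) - ⅛*456976*(1/72) = 104849/12760 - 57122*1/72 = 104849/12760 - 28561/36 = -90165949/114840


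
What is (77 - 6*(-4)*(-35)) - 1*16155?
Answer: -16918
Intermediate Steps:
(77 - 6*(-4)*(-35)) - 1*16155 = (77 + 24*(-35)) - 16155 = (77 - 840) - 16155 = -763 - 16155 = -16918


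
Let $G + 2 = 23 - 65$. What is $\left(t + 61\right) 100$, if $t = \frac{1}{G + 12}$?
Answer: $\frac{48775}{8} \approx 6096.9$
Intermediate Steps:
$G = -44$ ($G = -2 + \left(23 - 65\right) = -2 - 42 = -44$)
$t = - \frac{1}{32}$ ($t = \frac{1}{-44 + 12} = \frac{1}{-32} = - \frac{1}{32} \approx -0.03125$)
$\left(t + 61\right) 100 = \left(- \frac{1}{32} + 61\right) 100 = \frac{1951}{32} \cdot 100 = \frac{48775}{8}$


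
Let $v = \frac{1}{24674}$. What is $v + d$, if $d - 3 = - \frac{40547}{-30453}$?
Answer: $\frac{3254679097}{751397322} \approx 4.3315$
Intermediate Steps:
$d = \frac{131906}{30453}$ ($d = 3 - \frac{40547}{-30453} = 3 - - \frac{40547}{30453} = 3 + \frac{40547}{30453} = \frac{131906}{30453} \approx 4.3315$)
$v = \frac{1}{24674} \approx 4.0528 \cdot 10^{-5}$
$v + d = \frac{1}{24674} + \frac{131906}{30453} = \frac{3254679097}{751397322}$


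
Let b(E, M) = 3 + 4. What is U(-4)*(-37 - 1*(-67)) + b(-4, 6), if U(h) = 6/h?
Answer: -38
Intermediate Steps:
b(E, M) = 7
U(-4)*(-37 - 1*(-67)) + b(-4, 6) = (6/(-4))*(-37 - 1*(-67)) + 7 = (6*(-1/4))*(-37 + 67) + 7 = -3/2*30 + 7 = -45 + 7 = -38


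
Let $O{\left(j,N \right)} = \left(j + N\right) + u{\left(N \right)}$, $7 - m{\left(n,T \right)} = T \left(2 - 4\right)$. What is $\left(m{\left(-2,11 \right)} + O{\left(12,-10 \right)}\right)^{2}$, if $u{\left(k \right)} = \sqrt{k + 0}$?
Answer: $\left(31 + i \sqrt{10}\right)^{2} \approx 951.0 + 196.06 i$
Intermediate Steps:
$u{\left(k \right)} = \sqrt{k}$
$m{\left(n,T \right)} = 7 + 2 T$ ($m{\left(n,T \right)} = 7 - T \left(2 - 4\right) = 7 - T \left(-2\right) = 7 - - 2 T = 7 + 2 T$)
$O{\left(j,N \right)} = N + j + \sqrt{N}$ ($O{\left(j,N \right)} = \left(j + N\right) + \sqrt{N} = \left(N + j\right) + \sqrt{N} = N + j + \sqrt{N}$)
$\left(m{\left(-2,11 \right)} + O{\left(12,-10 \right)}\right)^{2} = \left(\left(7 + 2 \cdot 11\right) + \left(-10 + 12 + \sqrt{-10}\right)\right)^{2} = \left(\left(7 + 22\right) + \left(-10 + 12 + i \sqrt{10}\right)\right)^{2} = \left(29 + \left(2 + i \sqrt{10}\right)\right)^{2} = \left(31 + i \sqrt{10}\right)^{2}$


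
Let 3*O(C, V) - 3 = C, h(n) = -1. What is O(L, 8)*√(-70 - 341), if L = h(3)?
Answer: 2*I*√411/3 ≈ 13.515*I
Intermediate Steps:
L = -1
O(C, V) = 1 + C/3
O(L, 8)*√(-70 - 341) = (1 + (⅓)*(-1))*√(-70 - 341) = (1 - ⅓)*√(-411) = 2*(I*√411)/3 = 2*I*√411/3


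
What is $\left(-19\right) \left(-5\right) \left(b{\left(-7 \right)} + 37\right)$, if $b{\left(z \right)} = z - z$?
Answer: $3515$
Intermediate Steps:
$b{\left(z \right)} = 0$
$\left(-19\right) \left(-5\right) \left(b{\left(-7 \right)} + 37\right) = \left(-19\right) \left(-5\right) \left(0 + 37\right) = 95 \cdot 37 = 3515$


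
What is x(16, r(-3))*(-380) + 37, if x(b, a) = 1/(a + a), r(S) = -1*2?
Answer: 132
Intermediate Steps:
r(S) = -2
x(b, a) = 1/(2*a)
x(16, r(-3))*(-380) + 37 = ((½)/(-2))*(-380) + 37 = ((½)*(-½))*(-380) + 37 = -¼*(-380) + 37 = 95 + 37 = 132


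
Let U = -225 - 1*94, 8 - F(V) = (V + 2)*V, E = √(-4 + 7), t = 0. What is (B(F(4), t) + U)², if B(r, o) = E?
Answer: (319 - √3)² ≈ 1.0066e+5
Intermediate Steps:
E = √3 ≈ 1.7320
F(V) = 8 - V*(2 + V) (F(V) = 8 - (V + 2)*V = 8 - (2 + V)*V = 8 - V*(2 + V))
B(r, o) = √3
U = -319 (U = -225 - 94 = -319)
(B(F(4), t) + U)² = (√3 - 319)² = (-319 + √3)²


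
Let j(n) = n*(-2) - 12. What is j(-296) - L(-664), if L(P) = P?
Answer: 1244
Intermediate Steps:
j(n) = -12 - 2*n (j(n) = -2*n - 12 = -12 - 2*n)
j(-296) - L(-664) = (-12 - 2*(-296)) - 1*(-664) = (-12 + 592) + 664 = 580 + 664 = 1244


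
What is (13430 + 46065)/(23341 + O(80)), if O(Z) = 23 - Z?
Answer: 59495/23284 ≈ 2.5552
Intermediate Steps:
(13430 + 46065)/(23341 + O(80)) = (13430 + 46065)/(23341 + (23 - 1*80)) = 59495/(23341 + (23 - 80)) = 59495/(23341 - 57) = 59495/23284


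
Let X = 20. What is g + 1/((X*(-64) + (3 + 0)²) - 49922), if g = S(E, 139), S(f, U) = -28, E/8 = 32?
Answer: -1433405/51193 ≈ -28.000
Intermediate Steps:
E = 256 (E = 8*32 = 256)
g = -28
g + 1/((X*(-64) + (3 + 0)²) - 49922) = -28 + 1/((20*(-64) + (3 + 0)²) - 49922) = -28 + 1/((-1280 + 3²) - 49922) = -28 + 1/((-1280 + 9) - 49922) = -28 + 1/(-1271 - 49922) = -28 + 1/(-51193) = -28 - 1/51193 = -1433405/51193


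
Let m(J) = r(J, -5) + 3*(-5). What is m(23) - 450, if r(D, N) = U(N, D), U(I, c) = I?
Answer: -470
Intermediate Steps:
r(D, N) = N
m(J) = -20 (m(J) = -5 + 3*(-5) = -5 - 15 = -20)
m(23) - 450 = -20 - 450 = -470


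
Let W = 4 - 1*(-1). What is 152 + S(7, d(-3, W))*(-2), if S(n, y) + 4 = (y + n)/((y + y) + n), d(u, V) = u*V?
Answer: 3664/23 ≈ 159.30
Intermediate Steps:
W = 5 (W = 4 + 1 = 5)
d(u, V) = V*u
S(n, y) = -4 + (n + y)/(n + 2*y) (S(n, y) = -4 + (y + n)/((y + y) + n) = -4 + (n + y)/(2*y + n) = -4 + (n + y)/(n + 2*y))
152 + S(7, d(-3, W))*(-2) = 152 + ((-35*(-3) - 3*7)/(7 + 2*(5*(-3))))*(-2) = 152 + ((-7*(-15) - 21)/(7 + 2*(-15)))*(-2) = 152 + ((105 - 21)/(7 - 30))*(-2) = 152 + (84/(-23))*(-2) = 152 - 1/23*84*(-2) = 152 - 84/23*(-2) = 152 + 168/23 = 3664/23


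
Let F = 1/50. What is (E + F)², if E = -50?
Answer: 6245001/2500 ≈ 2498.0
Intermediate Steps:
F = 1/50 ≈ 0.020000
(E + F)² = (-50 + 1/50)² = (-2499/50)² = 6245001/2500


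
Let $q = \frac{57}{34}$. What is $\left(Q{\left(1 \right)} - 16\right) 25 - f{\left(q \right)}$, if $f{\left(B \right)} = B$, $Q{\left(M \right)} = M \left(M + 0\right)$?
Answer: $- \frac{12807}{34} \approx -376.68$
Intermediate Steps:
$q = \frac{57}{34}$ ($q = 57 \cdot \frac{1}{34} = \frac{57}{34} \approx 1.6765$)
$Q{\left(M \right)} = M^{2}$ ($Q{\left(M \right)} = M M = M^{2}$)
$\left(Q{\left(1 \right)} - 16\right) 25 - f{\left(q \right)} = \left(1^{2} - 16\right) 25 - \frac{57}{34} = \left(1 - 16\right) 25 - \frac{57}{34} = \left(-15\right) 25 - \frac{57}{34} = -375 - \frac{57}{34} = - \frac{12807}{34}$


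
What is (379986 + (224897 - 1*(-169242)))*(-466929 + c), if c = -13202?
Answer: -371681410375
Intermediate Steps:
(379986 + (224897 - 1*(-169242)))*(-466929 + c) = (379986 + (224897 - 1*(-169242)))*(-466929 - 13202) = (379986 + (224897 + 169242))*(-480131) = (379986 + 394139)*(-480131) = 774125*(-480131) = -371681410375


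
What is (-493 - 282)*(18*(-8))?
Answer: 111600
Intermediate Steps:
(-493 - 282)*(18*(-8)) = -775*(-144) = 111600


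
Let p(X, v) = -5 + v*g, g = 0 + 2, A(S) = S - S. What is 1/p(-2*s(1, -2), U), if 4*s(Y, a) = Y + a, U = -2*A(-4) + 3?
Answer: 1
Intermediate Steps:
A(S) = 0
U = 3 (U = -2*0 + 3 = 0 + 3 = 3)
s(Y, a) = Y/4 + a/4 (s(Y, a) = (Y + a)/4 = Y/4 + a/4)
g = 2
p(X, v) = -5 + 2*v (p(X, v) = -5 + v*2 = -5 + 2*v)
1/p(-2*s(1, -2), U) = 1/(-5 + 2*3) = 1/(-5 + 6) = 1/1 = 1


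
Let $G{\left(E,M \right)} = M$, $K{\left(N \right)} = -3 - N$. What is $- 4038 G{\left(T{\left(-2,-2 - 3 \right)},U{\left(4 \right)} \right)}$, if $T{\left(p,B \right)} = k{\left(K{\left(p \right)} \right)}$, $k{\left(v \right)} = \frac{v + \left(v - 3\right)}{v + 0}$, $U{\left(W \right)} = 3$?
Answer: $-12114$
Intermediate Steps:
$k{\left(v \right)} = \frac{-3 + 2 v}{v}$ ($k{\left(v \right)} = \frac{v + \left(-3 + v\right)}{v} = \frac{-3 + 2 v}{v}$)
$T{\left(p,B \right)} = 2 - \frac{3}{-3 - p}$
$- 4038 G{\left(T{\left(-2,-2 - 3 \right)},U{\left(4 \right)} \right)} = \left(-4038\right) 3 = -12114$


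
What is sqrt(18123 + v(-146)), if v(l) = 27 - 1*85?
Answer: sqrt(18065) ≈ 134.41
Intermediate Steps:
v(l) = -58 (v(l) = 27 - 85 = -58)
sqrt(18123 + v(-146)) = sqrt(18123 - 58) = sqrt(18065)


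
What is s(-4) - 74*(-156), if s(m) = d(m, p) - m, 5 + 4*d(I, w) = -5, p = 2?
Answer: 23091/2 ≈ 11546.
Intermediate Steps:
d(I, w) = -5/2 (d(I, w) = -5/4 + (¼)*(-5) = -5/4 - 5/4 = -5/2)
s(m) = -5/2 - m
s(-4) - 74*(-156) = (-5/2 - 1*(-4)) - 74*(-156) = (-5/2 + 4) + 11544 = 3/2 + 11544 = 23091/2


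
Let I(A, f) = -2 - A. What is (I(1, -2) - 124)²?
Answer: 16129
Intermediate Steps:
(I(1, -2) - 124)² = ((-2 - 1*1) - 124)² = ((-2 - 1) - 124)² = (-3 - 124)² = (-127)² = 16129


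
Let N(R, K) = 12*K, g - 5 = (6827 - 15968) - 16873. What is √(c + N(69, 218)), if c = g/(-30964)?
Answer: √627236455253/15482 ≈ 51.155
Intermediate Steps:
g = -26009 (g = 5 + ((6827 - 15968) - 16873) = 5 + (-9141 - 16873) = 5 - 26014 = -26009)
c = 26009/30964 (c = -26009/(-30964) = -26009*(-1/30964) = 26009/30964 ≈ 0.83998)
√(c + N(69, 218)) = √(26009/30964 + 12*218) = √(26009/30964 + 2616) = √(81027833/30964) = √627236455253/15482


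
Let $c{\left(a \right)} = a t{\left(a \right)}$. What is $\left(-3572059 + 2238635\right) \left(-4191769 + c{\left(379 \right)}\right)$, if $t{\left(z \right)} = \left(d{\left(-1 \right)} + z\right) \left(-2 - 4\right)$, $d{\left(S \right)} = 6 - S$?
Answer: $6759836970992$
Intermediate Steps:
$t{\left(z \right)} = -42 - 6 z$ ($t{\left(z \right)} = \left(\left(6 - -1\right) + z\right) \left(-2 - 4\right) = \left(\left(6 + 1\right) + z\right) \left(-2 - 4\right) = \left(7 + z\right) \left(-6\right) = -42 - 6 z$)
$c{\left(a \right)} = a \left(-42 - 6 a\right)$
$\left(-3572059 + 2238635\right) \left(-4191769 + c{\left(379 \right)}\right) = \left(-3572059 + 2238635\right) \left(-4191769 - 2274 \left(7 + 379\right)\right) = - 1333424 \left(-4191769 - 2274 \cdot 386\right) = - 1333424 \left(-4191769 - 877764\right) = \left(-1333424\right) \left(-5069533\right) = 6759836970992$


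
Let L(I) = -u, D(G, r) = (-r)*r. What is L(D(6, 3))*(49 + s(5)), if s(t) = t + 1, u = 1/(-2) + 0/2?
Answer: 55/2 ≈ 27.500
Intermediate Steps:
u = -½ (u = 1*(-½) + 0*(½) = -½ + 0 = -½ ≈ -0.50000)
s(t) = 1 + t
D(G, r) = -r²
L(I) = ½ (L(I) = -1*(-½) = ½)
L(D(6, 3))*(49 + s(5)) = (49 + (1 + 5))/2 = (49 + 6)/2 = (½)*55 = 55/2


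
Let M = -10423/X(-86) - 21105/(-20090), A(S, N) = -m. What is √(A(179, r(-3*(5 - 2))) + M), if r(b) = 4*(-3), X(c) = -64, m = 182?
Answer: I*√95364073/2296 ≈ 4.2533*I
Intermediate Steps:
r(b) = -12
A(S, N) = -182 (A(S, N) = -1*182 = -182)
M = 3010697/18368 (M = -10423/(-64) - 21105/(-20090) = -10423*(-1/64) - 21105*(-1/20090) = 10423/64 + 603/574 = 3010697/18368 ≈ 163.91)
√(A(179, r(-3*(5 - 2))) + M) = √(-182 + 3010697/18368) = √(-332279/18368) = I*√95364073/2296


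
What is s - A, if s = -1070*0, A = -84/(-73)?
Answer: -84/73 ≈ -1.1507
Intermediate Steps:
A = 84/73 (A = -84*(-1/73) = 84/73 ≈ 1.1507)
s = 0
s - A = 0 - 1*84/73 = 0 - 84/73 = -84/73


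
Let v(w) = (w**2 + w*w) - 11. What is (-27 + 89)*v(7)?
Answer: 5394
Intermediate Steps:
v(w) = -11 + 2*w**2 (v(w) = (w**2 + w**2) - 11 = 2*w**2 - 11 = -11 + 2*w**2)
(-27 + 89)*v(7) = (-27 + 89)*(-11 + 2*7**2) = 62*(-11 + 2*49) = 62*(-11 + 98) = 62*87 = 5394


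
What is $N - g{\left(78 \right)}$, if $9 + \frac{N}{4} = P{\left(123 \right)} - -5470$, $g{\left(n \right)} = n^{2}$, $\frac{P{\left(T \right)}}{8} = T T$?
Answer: $499888$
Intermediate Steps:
$P{\left(T \right)} = 8 T^{2}$ ($P{\left(T \right)} = 8 T T = 8 T^{2}$)
$N = 505972$ ($N = -36 + 4 \left(8 \cdot 123^{2} - -5470\right) = -36 + 4 \left(8 \cdot 15129 + 5470\right) = -36 + 4 \left(121032 + 5470\right) = -36 + 4 \cdot 126502 = -36 + 506008 = 505972$)
$N - g{\left(78 \right)} = 505972 - 78^{2} = 505972 - 6084 = 499888$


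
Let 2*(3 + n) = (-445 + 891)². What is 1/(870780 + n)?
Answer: 1/970235 ≈ 1.0307e-6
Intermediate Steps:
n = 99455 (n = -3 + (-445 + 891)²/2 = -3 + (½)*446² = -3 + (½)*198916 = -3 + 99458 = 99455)
1/(870780 + n) = 1/(870780 + 99455) = 1/970235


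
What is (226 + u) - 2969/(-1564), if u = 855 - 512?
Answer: 892885/1564 ≈ 570.90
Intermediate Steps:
u = 343
(226 + u) - 2969/(-1564) = (226 + 343) - 2969/(-1564) = 569 - 2969*(-1/1564) = 569 + 2969/1564 = 892885/1564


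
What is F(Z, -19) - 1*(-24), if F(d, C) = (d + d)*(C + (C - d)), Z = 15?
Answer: -1566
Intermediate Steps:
F(d, C) = 2*d*(-d + 2*C) (F(d, C) = (2*d)*(-d + 2*C) = 2*d*(-d + 2*C))
F(Z, -19) - 1*(-24) = 2*15*(-1*15 + 2*(-19)) - 1*(-24) = 2*15*(-15 - 38) + 24 = 2*15*(-53) + 24 = -1590 + 24 = -1566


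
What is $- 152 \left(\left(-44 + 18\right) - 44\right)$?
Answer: $10640$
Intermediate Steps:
$- 152 \left(\left(-44 + 18\right) - 44\right) = - 152 \left(-26 - 44\right) = \left(-152\right) \left(-70\right) = 10640$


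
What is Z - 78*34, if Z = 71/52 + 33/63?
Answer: -2893921/1092 ≈ -2650.1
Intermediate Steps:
Z = 2063/1092 (Z = 71*(1/52) + 33*(1/63) = 71/52 + 11/21 = 2063/1092 ≈ 1.8892)
Z - 78*34 = 2063/1092 - 78*34 = 2063/1092 - 2652 = -2893921/1092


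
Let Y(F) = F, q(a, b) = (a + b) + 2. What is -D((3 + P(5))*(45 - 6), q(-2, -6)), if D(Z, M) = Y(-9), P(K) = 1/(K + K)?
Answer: 9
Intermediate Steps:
q(a, b) = 2 + a + b
P(K) = 1/(2*K)
D(Z, M) = -9
-D((3 + P(5))*(45 - 6), q(-2, -6)) = -1*(-9) = 9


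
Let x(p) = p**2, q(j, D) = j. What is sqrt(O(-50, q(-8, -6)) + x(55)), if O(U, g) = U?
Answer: 5*sqrt(119) ≈ 54.544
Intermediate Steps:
sqrt(O(-50, q(-8, -6)) + x(55)) = sqrt(-50 + 55**2) = sqrt(-50 + 3025) = sqrt(2975) = 5*sqrt(119)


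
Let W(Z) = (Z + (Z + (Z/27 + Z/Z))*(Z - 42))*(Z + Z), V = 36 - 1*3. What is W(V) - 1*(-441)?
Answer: -18303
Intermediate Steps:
V = 33 (V = 36 - 3 = 33)
W(Z) = 2*Z*(Z + (1 + 28*Z/27)*(-42 + Z)) (W(Z) = (Z + (Z + (Z*(1/27) + 1))*(-42 + Z))*(2*Z) = (Z + (Z + (Z/27 + 1))*(-42 + Z))*(2*Z) = (Z + (Z + (1 + Z/27))*(-42 + Z))*(2*Z) = (Z + (1 + 28*Z/27)*(-42 + Z))*(2*Z) = 2*Z*(Z + (1 + 28*Z/27)*(-42 + Z)))
W(V) - 1*(-441) = (4/27)*33*(-567 - 561*33 + 14*33**2) - 1*(-441) = (4/27)*33*(-567 - 18513 + 14*1089) + 441 = (4/27)*33*(-567 - 18513 + 15246) + 441 = (4/27)*33*(-3834) + 441 = -18744 + 441 = -18303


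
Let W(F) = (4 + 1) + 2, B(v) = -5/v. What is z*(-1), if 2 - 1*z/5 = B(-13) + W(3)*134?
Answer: 60865/13 ≈ 4681.9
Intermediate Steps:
W(F) = 7 (W(F) = 5 + 2 = 7)
z = -60865/13 (z = 10 - 5*(-5/(-13) + 7*134) = 10 - 5*(-5*(-1/13) + 938) = 10 - 5*(5/13 + 938) = 10 - 5*12199/13 = 10 - 60995/13 = -60865/13 ≈ -4681.9)
z*(-1) = -60865/13*(-1) = 60865/13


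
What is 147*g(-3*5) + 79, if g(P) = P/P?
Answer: 226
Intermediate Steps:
g(P) = 1
147*g(-3*5) + 79 = 147*1 + 79 = 147 + 79 = 226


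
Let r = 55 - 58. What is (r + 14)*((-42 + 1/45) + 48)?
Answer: 2981/45 ≈ 66.244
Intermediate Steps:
r = -3
(r + 14)*((-42 + 1/45) + 48) = (-3 + 14)*((-42 + 1/45) + 48) = 11*((-42 + 1/45) + 48) = 11*(-1889/45 + 48) = 11*(271/45) = 2981/45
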